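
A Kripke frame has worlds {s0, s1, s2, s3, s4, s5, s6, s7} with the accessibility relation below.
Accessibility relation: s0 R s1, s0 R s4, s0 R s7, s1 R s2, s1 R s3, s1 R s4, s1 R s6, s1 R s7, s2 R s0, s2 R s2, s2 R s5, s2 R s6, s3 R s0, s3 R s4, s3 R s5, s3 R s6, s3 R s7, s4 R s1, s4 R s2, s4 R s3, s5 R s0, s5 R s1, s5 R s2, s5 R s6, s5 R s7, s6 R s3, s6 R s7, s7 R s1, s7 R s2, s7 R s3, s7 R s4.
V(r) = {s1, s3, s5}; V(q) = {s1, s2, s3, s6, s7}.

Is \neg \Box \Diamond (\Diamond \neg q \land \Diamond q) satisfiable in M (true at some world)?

Let φ = \neg \Box \Diamond (\Diamond \neg q \land \Diamond q). Evaluate φ at each world:
  s0 (successors {s1, s4, s7}): φ is false.
  s1 (successors {s2, s3, s4, s6, s7}): φ is false.
  s2 (successors {s0, s2, s5, s6}): φ is false.
  s3 (successors {s0, s4, s5, s6, s7}): φ is false.
  s4 (successors {s1, s2, s3}): φ is false.
  s5 (successors {s0, s1, s2, s6, s7}): φ is false.
  s6 (successors {s3, s7}): φ is false.
  s7 (successors {s1, s2, s3, s4}): φ is false.
For instance, at s0:
  At s0: \Box \Diamond (\Diamond \neg q \land \Diamond q) is true, so \neg \Box \Diamond (\Diamond \neg q \land \Diamond q) is false.
    At s0: \Box \Diamond (\Diamond \neg q \land \Diamond q) requires \Diamond (\Diamond \neg q \land \Diamond q) at every successor {s1, s4, s7}.
      At s1: \Diamond (\Diamond \neg q \land \Diamond q) is true.
      At s4: \Diamond (\Diamond \neg q \land \Diamond q) is true.
      At s7: \Diamond (\Diamond \neg q \land \Diamond q) is true.
    So \Box \Diamond (\Diamond \neg q \land \Diamond q) is true at s0.

No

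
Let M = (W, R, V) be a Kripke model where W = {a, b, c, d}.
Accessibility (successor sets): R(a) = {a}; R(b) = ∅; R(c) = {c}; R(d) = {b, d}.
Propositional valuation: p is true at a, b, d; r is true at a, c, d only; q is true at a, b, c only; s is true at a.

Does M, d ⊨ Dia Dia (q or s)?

At d: Dia Dia (q or s) requires Dia (q or s) at some successor in {b, d}.
  Dia (q or s) holds at d, so Dia Dia (q or s) is true at d.
    At d: Dia (q or s) requires q or s at some successor in {b, d}.
      q or s holds at b, so Dia (q or s) is true at d.

Yes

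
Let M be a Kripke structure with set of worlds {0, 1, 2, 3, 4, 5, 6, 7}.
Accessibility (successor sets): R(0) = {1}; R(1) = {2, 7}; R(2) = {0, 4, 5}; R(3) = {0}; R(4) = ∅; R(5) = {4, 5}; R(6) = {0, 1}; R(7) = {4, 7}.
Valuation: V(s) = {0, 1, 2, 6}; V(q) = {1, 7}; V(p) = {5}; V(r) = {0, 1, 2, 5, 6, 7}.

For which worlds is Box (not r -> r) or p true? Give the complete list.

Let φ = Box (not r -> r) or p. Evaluate φ at each world:
  0 (successors {1}): φ is true.
  1 (successors {2, 7}): φ is true.
  2 (successors {0, 4, 5}): φ is false.
  3 (successors {0}): φ is true.
  4 (successors ∅): φ is true.
  5 (successors {4, 5}): φ is true.
  6 (successors {0, 1}): φ is true.
  7 (successors {4, 7}): φ is false.
For instance, at 6:
  At 6: Box (not r -> r) is true, p is false, so Box (not r -> r) or p is true.
    At 6: Box (not r -> r) requires not r -> r at every successor {0, 1}.
      At 0: not r -> r is true.
      At 1: not r -> r is true.
    So Box (not r -> r) is true at 6.
Satisfying worlds: {0, 1, 3, 4, 5, 6}

0, 1, 3, 4, 5, 6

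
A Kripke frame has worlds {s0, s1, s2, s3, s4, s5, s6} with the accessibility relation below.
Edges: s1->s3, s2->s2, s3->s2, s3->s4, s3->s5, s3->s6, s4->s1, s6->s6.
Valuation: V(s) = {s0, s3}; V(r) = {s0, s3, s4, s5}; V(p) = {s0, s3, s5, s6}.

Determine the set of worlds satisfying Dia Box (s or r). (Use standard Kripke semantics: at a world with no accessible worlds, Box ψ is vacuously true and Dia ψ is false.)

Let φ = Dia Box (s or r). Evaluate φ at each world:
  s0 (successors ∅): φ is false.
  s1 (successors {s3}): φ is false.
  s2 (successors {s2}): φ is false.
  s3 (successors {s2, s4, s5, s6}): φ is true.
  s4 (successors {s1}): φ is true.
  s5 (successors ∅): φ is false.
  s6 (successors {s6}): φ is false.
For instance, at s6:
  At s6: Dia Box (s or r) requires Box (s or r) at some successor in {s6}.
    At s6: Box (s or r) is false.
  So Dia Box (s or r) is false at s6.
Satisfying worlds: {s3, s4}

s3, s4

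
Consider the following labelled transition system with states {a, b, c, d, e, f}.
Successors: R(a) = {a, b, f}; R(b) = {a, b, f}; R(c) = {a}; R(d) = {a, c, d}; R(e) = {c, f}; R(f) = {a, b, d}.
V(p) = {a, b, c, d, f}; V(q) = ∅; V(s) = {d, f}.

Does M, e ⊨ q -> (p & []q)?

Yes

At e: q is false, p & []q is false, so q -> (p & []q) is true.
  At e: p is false, []q is false, so p & []q is false.
    At e: []q requires q at every successor {c, f}.
      q fails at c, so []q is false at e.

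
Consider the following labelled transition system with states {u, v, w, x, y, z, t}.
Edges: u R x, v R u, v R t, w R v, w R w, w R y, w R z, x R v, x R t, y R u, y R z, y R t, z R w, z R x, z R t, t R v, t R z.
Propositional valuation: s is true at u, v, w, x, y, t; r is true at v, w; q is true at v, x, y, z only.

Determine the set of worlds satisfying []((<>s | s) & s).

Let φ = []((<>s | s) & s). Evaluate φ at each world:
  u (successors {x}): φ is true.
  v (successors {u, t}): φ is true.
  w (successors {v, w, y, z}): φ is false.
  x (successors {v, t}): φ is true.
  y (successors {u, z, t}): φ is false.
  z (successors {w, x, t}): φ is true.
  t (successors {v, z}): φ is false.
For instance, at w:
  At w: []((<>s | s) & s) requires (<>s | s) & s at every successor {v, w, y, z}.
    (<>s | s) & s fails at z, so []((<>s | s) & s) is false at w.
      At z: <>s | s is true, s is false, so (<>s | s) & s is false.
Satisfying worlds: {u, v, x, z}

u, v, x, z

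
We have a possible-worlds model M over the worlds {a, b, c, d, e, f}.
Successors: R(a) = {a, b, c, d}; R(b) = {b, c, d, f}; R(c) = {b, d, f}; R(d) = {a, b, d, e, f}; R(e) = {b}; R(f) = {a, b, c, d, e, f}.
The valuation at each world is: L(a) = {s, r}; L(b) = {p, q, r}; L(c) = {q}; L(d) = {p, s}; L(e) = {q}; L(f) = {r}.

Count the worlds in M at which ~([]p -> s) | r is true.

4

Recall that []ψ holds at a world iff ψ holds at every accessible world, and <>ψ holds iff ψ holds at some accessible world.
Let φ = ~([]p -> s) | r. Evaluate φ at each world:
  a (successors {a, b, c, d}): φ is true.
  b (successors {b, c, d, f}): φ is true.
  c (successors {b, d, f}): φ is false.
  d (successors {a, b, d, e, f}): φ is false.
  e (successors {b}): φ is true.
  f (successors {a, b, c, d, e, f}): φ is true.
For instance, at f:
  At f: ~([]p -> s) is false, r is true, so ~([]p -> s) | r is true.
    At f: []p -> s is true, so ~([]p -> s) is false.
      At f: []p is false, s is false, so []p -> s is true.
Satisfying worlds: {a, b, e, f}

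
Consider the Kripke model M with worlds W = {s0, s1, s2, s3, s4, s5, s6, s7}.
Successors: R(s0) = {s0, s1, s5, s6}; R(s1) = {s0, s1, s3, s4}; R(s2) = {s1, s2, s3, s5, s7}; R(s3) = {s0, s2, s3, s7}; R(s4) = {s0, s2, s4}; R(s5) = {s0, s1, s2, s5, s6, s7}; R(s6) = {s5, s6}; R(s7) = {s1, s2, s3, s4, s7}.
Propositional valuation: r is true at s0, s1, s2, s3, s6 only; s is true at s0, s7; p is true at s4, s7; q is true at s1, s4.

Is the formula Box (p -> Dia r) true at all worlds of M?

Yes

Let φ = Box (p -> Dia r). Evaluate φ at each world:
  s0 (successors {s0, s1, s5, s6}): φ is true.
  s1 (successors {s0, s1, s3, s4}): φ is true.
  s2 (successors {s1, s2, s3, s5, s7}): φ is true.
  s3 (successors {s0, s2, s3, s7}): φ is true.
  s4 (successors {s0, s2, s4}): φ is true.
  s5 (successors {s0, s1, s2, s5, s6, s7}): φ is true.
  s6 (successors {s5, s6}): φ is true.
  s7 (successors {s1, s2, s3, s4, s7}): φ is true.
For instance, at s7:
  At s7: Box (p -> Dia r) requires p -> Dia r at every successor {s1, s2, s3, s4, s7}.
    At s1: p -> Dia r is true.
    At s2: p -> Dia r is true.
    At s3: p -> Dia r is true.
    At s4: p -> Dia r is true.
    At s7: p -> Dia r is true.
  So Box (p -> Dia r) is true at s7.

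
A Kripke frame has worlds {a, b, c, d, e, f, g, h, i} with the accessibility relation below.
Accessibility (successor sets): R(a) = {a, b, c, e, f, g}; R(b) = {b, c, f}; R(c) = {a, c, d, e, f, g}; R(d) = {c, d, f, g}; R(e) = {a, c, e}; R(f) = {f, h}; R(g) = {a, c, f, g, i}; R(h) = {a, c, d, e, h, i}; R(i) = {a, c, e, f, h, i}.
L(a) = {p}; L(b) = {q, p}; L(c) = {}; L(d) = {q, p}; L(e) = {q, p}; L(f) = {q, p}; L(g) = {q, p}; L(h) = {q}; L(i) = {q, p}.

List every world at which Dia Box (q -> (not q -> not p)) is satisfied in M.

Recall that Box ψ holds at a world iff ψ holds at every accessible world, and Dia ψ holds iff ψ holds at some accessible world.
Let φ = Dia Box (q -> (not q -> not p)). Evaluate φ at each world:
  a (successors {a, b, c, e, f, g}): φ is true.
  b (successors {b, c, f}): φ is true.
  c (successors {a, c, d, e, f, g}): φ is true.
  d (successors {c, d, f, g}): φ is true.
  e (successors {a, c, e}): φ is true.
  f (successors {f, h}): φ is true.
  g (successors {a, c, f, g, i}): φ is true.
  h (successors {a, c, d, e, h, i}): φ is true.
  i (successors {a, c, e, f, h, i}): φ is true.
For instance, at a:
  At a: Dia Box (q -> (not q -> not p)) requires Box (q -> (not q -> not p)) at some successor in {a, b, c, e, f, g}.
    Box (q -> (not q -> not p)) holds at a, so Dia Box (q -> (not q -> not p)) is true at a.
      At a: Box (q -> (not q -> not p)) requires q -> (not q -> not p) at every successor {a, b, c, e, f, g}.
        At a: q -> (not q -> not p) is true.
        At b: q -> (not q -> not p) is true.
        At c: q -> (not q -> not p) is true.
        At e: q -> (not q -> not p) is true.
        At f: q -> (not q -> not p) is true.
        At g: q -> (not q -> not p) is true.
      So Box (q -> (not q -> not p)) is true at a.
Satisfying worlds: {a, b, c, d, e, f, g, h, i}

a, b, c, d, e, f, g, h, i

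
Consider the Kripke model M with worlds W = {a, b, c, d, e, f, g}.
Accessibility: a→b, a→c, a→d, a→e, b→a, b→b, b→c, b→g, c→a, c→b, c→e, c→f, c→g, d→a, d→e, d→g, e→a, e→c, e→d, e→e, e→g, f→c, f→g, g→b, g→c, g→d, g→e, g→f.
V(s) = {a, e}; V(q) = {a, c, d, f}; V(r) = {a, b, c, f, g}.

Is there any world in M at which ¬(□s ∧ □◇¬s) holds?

Let φ = ¬(□s ∧ □◇¬s). Evaluate φ at each world:
  a (successors {b, c, d, e}): φ is true.
  b (successors {a, b, c, g}): φ is true.
  c (successors {a, b, e, f, g}): φ is true.
  d (successors {a, e, g}): φ is true.
  e (successors {a, c, d, e, g}): φ is true.
  f (successors {c, g}): φ is true.
  g (successors {b, c, d, e, f}): φ is true.
Detail at a (witness):
  At a: □s ∧ □◇¬s is false, so ¬(□s ∧ □◇¬s) is true.
    At a: □s is false, □◇¬s is true, so □s ∧ □◇¬s is false.
      At a: □s requires s at every successor {b, c, d, e}.
        s fails at b, so □s is false at a.
      At a: □◇¬s requires ◇¬s at every successor {b, c, d, e}.
        At b: ◇¬s is true.
        At c: ◇¬s is true.
        At d: ◇¬s is true.
        At e: ◇¬s is true.
      So □◇¬s is true at a.

Yes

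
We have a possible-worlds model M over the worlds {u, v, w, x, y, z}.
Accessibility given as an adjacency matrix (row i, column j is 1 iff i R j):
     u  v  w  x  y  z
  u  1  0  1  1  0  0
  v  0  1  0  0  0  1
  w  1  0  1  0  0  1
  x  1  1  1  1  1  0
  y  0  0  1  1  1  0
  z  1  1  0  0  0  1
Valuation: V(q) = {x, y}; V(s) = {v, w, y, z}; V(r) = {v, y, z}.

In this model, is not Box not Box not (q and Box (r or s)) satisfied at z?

At z: Box not Box not (q and Box (r or s)) is false, so not Box not Box not (q and Box (r or s)) is true.
  At z: Box not Box not (q and Box (r or s)) requires not Box not (q and Box (r or s)) at every successor {u, v, z}.
    not Box not (q and Box (r or s)) fails at u, so Box not Box not (q and Box (r or s)) is false at z.
      At u: Box not (q and Box (r or s)) is true, so not Box not (q and Box (r or s)) is false.

Yes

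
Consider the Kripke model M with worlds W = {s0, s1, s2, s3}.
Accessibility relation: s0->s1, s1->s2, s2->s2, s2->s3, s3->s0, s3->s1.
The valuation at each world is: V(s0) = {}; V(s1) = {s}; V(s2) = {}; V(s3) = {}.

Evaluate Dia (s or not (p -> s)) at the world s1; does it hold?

At s1: Dia (s or not (p -> s)) requires s or not (p -> s) at some successor in {s2}.
  At s2: s or not (p -> s) is false.
So Dia (s or not (p -> s)) is false at s1.

No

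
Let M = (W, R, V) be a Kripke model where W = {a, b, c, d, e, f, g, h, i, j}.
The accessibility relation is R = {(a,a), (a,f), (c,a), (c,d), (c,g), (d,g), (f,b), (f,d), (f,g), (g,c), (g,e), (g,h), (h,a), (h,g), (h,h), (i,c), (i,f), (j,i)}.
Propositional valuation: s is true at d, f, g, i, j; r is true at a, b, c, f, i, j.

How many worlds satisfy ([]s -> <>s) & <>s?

Recall that []ψ holds at a world iff ψ holds at every accessible world, and <>ψ holds iff ψ holds at some accessible world.
Let φ = ([]s -> <>s) & <>s. Evaluate φ at each world:
  a (successors {a, f}): φ is true.
  b (successors ∅): φ is false.
  c (successors {a, d, g}): φ is true.
  d (successors {g}): φ is true.
  e (successors ∅): φ is false.
  f (successors {b, d, g}): φ is true.
  g (successors {c, e, h}): φ is false.
  h (successors {a, g, h}): φ is true.
  i (successors {c, f}): φ is true.
  j (successors {i}): φ is true.
For instance, at j:
  At j: []s -> <>s is true, <>s is true, so ([]s -> <>s) & <>s is true.
    At j: []s is true, <>s is true, so []s -> <>s is true.
      At j: []s requires s at every successor {i}.
        At i: s is true.
      So []s is true at j.
      At j: <>s requires s at some successor in {i}.
        s holds at i, so <>s is true at j.
    At j: <>s requires s at some successor in {i}.
      s holds at i, so <>s is true at j.
Satisfying worlds: {a, c, d, f, h, i, j}

7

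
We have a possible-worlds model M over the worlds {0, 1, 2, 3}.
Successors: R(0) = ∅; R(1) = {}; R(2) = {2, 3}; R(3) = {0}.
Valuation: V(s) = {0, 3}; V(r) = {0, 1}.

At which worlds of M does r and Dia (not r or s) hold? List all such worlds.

none

Let φ = r and Dia (not r or s). Evaluate φ at each world:
  0 (successors ∅): φ is false.
  1 (successors ∅): φ is false.
  2 (successors {2, 3}): φ is false.
  3 (successors {0}): φ is false.
For instance, at 2:
  At 2: r is false, Dia (not r or s) is true, so r and Dia (not r or s) is false.
    At 2: Dia (not r or s) requires not r or s at some successor in {2, 3}.
      not r or s holds at 2, so Dia (not r or s) is true at 2.
Satisfying worlds: none.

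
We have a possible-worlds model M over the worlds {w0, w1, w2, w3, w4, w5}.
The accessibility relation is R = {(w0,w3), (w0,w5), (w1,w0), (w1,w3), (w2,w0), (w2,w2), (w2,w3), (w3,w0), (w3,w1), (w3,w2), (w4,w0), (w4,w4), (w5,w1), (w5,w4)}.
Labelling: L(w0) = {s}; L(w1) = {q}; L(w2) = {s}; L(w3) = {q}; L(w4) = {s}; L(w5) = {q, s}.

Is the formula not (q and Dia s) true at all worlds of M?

No

Let φ = not (q and Dia s). Evaluate φ at each world:
  w0 (successors {w3, w5}): φ is true.
  w1 (successors {w0, w3}): φ is false.
  w2 (successors {w0, w2, w3}): φ is true.
  w3 (successors {w0, w1, w2}): φ is false.
  w4 (successors {w0, w4}): φ is true.
  w5 (successors {w1, w4}): φ is false.
Detail at w1 (counterexample):
  At w1: q and Dia s is true, so not (q and Dia s) is false.
    At w1: q is true, Dia s is true, so q and Dia s is true.
      At w1: Dia s requires s at some successor in {w0, w3}.
        s holds at w0, so Dia s is true at w1.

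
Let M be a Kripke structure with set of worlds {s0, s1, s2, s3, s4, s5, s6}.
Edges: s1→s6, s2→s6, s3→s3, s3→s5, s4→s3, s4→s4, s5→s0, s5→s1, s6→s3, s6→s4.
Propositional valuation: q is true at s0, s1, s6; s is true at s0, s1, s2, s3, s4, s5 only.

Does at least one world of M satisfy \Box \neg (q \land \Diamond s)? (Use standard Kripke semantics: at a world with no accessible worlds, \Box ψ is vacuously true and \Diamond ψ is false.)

Let φ = \Box \neg (q \land \Diamond s). Evaluate φ at each world:
  s0 (successors ∅): φ is true.
  s1 (successors {s6}): φ is false.
  s2 (successors {s6}): φ is false.
  s3 (successors {s3, s5}): φ is true.
  s4 (successors {s3, s4}): φ is true.
  s5 (successors {s0, s1}): φ is true.
  s6 (successors {s3, s4}): φ is true.
Detail at s0 (witness):
  At s0: no accessible worlds, so \Box \neg (q \land \Diamond s) holds vacuously.

Yes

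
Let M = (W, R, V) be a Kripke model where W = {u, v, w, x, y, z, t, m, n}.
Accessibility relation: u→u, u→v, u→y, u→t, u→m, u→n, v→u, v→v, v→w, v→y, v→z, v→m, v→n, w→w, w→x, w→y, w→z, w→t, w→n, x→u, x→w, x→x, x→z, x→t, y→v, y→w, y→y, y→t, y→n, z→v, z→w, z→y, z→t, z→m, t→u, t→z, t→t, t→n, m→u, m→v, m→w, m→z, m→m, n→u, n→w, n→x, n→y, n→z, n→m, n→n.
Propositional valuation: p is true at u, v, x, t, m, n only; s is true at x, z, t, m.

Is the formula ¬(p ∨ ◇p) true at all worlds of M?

Let φ = ¬(p ∨ ◇p). Evaluate φ at each world:
  u (successors {u, v, y, t, m, n}): φ is false.
  v (successors {u, v, w, y, z, m, n}): φ is false.
  w (successors {w, x, y, z, t, n}): φ is false.
  x (successors {u, w, x, z, t}): φ is false.
  y (successors {v, w, y, t, n}): φ is false.
  z (successors {v, w, y, t, m}): φ is false.
  t (successors {u, z, t, n}): φ is false.
  m (successors {u, v, w, z, m}): φ is false.
  n (successors {u, w, x, y, z, m, n}): φ is false.
Detail at u (counterexample):
  At u: p ∨ ◇p is true, so ¬(p ∨ ◇p) is false.
    At u: p is true, ◇p is true, so p ∨ ◇p is true.
      At u: ◇p requires p at some successor in {u, v, y, t, m, n}.
        p holds at u, so ◇p is true at u.

No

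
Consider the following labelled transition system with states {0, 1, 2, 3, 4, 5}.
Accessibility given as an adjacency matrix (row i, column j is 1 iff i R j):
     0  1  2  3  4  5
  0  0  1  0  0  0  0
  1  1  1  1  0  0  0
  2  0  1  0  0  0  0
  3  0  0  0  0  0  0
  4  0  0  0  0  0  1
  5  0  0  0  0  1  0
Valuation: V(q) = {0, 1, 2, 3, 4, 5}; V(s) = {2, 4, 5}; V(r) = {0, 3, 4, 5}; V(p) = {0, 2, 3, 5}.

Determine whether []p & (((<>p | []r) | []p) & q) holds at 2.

At 2: []p is false, ((<>p | []r) | []p) & q is false, so []p & (((<>p | []r) | []p) & q) is false.
  At 2: []p requires p at every successor {1}.
    p fails at 1, so []p is false at 2.
  At 2: (<>p | []r) | []p is false, q is true, so ((<>p | []r) | []p) & q is false.
    At 2: <>p | []r is false, []p is false, so (<>p | []r) | []p is false.
      At 2: <>p is false, []r is false, so <>p | []r is false.
      At 2: []p requires p at every successor {1}.
        p fails at 1, so []p is false at 2.

No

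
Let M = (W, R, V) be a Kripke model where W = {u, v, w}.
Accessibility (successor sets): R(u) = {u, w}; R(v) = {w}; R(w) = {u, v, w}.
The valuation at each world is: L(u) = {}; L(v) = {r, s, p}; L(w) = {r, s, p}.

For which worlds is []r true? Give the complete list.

v

Let φ = []r. Evaluate φ at each world:
  u (successors {u, w}): φ is false.
  v (successors {w}): φ is true.
  w (successors {u, v, w}): φ is false.
For instance, at v:
  At v: []r requires r at every successor {w}.
    At w: r is true.
  So []r is true at v.
Satisfying worlds: {v}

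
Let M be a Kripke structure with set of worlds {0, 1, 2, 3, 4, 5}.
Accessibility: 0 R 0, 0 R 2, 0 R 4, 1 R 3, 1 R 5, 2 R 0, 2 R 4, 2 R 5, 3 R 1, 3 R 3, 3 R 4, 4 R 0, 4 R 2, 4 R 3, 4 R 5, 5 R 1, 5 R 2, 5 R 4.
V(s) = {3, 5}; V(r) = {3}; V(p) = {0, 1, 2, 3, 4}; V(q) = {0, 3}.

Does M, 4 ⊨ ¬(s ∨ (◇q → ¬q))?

At 4: s ∨ (◇q → ¬q) is true, so ¬(s ∨ (◇q → ¬q)) is false.
  At 4: s is false, ◇q → ¬q is true, so s ∨ (◇q → ¬q) is true.
    At 4: ◇q is true, ¬q is true, so ◇q → ¬q is true.
      At 4: ◇q requires q at some successor in {0, 2, 3, 5}.
        q holds at 0, so ◇q is true at 4.

No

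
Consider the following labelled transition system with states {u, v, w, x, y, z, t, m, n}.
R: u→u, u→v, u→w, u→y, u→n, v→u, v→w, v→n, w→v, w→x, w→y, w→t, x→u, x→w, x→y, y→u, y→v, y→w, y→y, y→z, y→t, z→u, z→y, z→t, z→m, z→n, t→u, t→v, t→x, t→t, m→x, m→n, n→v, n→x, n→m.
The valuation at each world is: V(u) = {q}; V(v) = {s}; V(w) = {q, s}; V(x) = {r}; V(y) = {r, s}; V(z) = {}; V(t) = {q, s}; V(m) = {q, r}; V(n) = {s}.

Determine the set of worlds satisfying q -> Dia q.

u, v, w, x, y, z, t, n

Let φ = q -> Dia q. Evaluate φ at each world:
  u (successors {u, v, w, y, n}): φ is true.
  v (successors {u, w, n}): φ is true.
  w (successors {v, x, y, t}): φ is true.
  x (successors {u, w, y}): φ is true.
  y (successors {u, v, w, y, z, t}): φ is true.
  z (successors {u, y, t, m, n}): φ is true.
  t (successors {u, v, x, t}): φ is true.
  m (successors {x, n}): φ is false.
  n (successors {v, x, m}): φ is true.
For instance, at n:
  At n: q is false, Dia q is true, so q -> Dia q is true.
    At n: Dia q requires q at some successor in {v, x, m}.
      q holds at m, so Dia q is true at n.
Satisfying worlds: {u, v, w, x, y, z, t, n}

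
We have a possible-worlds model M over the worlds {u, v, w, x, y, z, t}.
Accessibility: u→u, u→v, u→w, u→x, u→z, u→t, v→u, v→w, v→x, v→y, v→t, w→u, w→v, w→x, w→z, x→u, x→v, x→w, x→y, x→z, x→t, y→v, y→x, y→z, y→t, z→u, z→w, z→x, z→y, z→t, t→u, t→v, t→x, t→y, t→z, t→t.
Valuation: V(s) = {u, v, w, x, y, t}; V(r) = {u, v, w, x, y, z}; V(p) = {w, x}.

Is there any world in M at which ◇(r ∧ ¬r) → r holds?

Yes

Let φ = ◇(r ∧ ¬r) → r. Evaluate φ at each world:
  u (successors {u, v, w, x, z, t}): φ is true.
  v (successors {u, w, x, y, t}): φ is true.
  w (successors {u, v, x, z}): φ is true.
  x (successors {u, v, w, y, z, t}): φ is true.
  y (successors {v, x, z, t}): φ is true.
  z (successors {u, w, x, y, t}): φ is true.
  t (successors {u, v, x, y, z, t}): φ is true.
Detail at u (witness):
  At u: ◇(r ∧ ¬r) is false, r is true, so ◇(r ∧ ¬r) → r is true.
    At u: ◇(r ∧ ¬r) requires r ∧ ¬r at some successor in {u, v, w, x, z, t}.
      At u: r ∧ ¬r is false.
      At v: r ∧ ¬r is false.
      At w: r ∧ ¬r is false.
      At x: r ∧ ¬r is false.
      At z: r ∧ ¬r is false.
      At t: r ∧ ¬r is false.
    So ◇(r ∧ ¬r) is false at u.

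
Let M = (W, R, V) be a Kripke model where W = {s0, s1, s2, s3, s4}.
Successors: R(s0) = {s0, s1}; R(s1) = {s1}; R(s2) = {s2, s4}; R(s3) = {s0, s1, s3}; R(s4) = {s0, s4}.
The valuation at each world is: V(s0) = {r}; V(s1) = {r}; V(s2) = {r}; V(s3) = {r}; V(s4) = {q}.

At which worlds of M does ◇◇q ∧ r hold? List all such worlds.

Let φ = ◇◇q ∧ r. Evaluate φ at each world:
  s0 (successors {s0, s1}): φ is false.
  s1 (successors {s1}): φ is false.
  s2 (successors {s2, s4}): φ is true.
  s3 (successors {s0, s1, s3}): φ is false.
  s4 (successors {s0, s4}): φ is false.
For instance, at s4:
  At s4: ◇◇q is true, r is false, so ◇◇q ∧ r is false.
    At s4: ◇◇q requires ◇q at some successor in {s0, s4}.
      ◇q holds at s4, so ◇◇q is true at s4.
Satisfying worlds: {s2}

s2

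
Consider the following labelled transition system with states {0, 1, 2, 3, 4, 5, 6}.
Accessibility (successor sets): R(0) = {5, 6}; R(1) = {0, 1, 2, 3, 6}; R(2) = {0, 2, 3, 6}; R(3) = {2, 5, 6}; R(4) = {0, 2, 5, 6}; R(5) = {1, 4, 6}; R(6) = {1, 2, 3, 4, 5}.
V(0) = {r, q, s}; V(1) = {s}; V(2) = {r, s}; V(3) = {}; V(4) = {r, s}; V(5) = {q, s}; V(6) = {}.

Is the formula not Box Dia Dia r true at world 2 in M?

Recall that Box ψ holds at a world iff ψ holds at every accessible world, and Dia ψ holds iff ψ holds at some accessible world.
At 2: Box Dia Dia r is true, so not Box Dia Dia r is false.
  At 2: Box Dia Dia r requires Dia Dia r at every successor {0, 2, 3, 6}.
    At 0: Dia Dia r is true.
    At 2: Dia Dia r is true.
    At 3: Dia Dia r is true.
    At 6: Dia Dia r is true.
  So Box Dia Dia r is true at 2.

No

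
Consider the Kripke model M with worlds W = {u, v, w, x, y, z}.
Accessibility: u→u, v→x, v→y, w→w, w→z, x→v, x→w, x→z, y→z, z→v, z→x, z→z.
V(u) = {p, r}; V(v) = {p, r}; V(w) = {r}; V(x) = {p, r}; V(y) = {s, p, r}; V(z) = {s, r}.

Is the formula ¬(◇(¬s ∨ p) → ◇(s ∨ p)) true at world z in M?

No

Recall that ◇ψ holds at a world iff ψ holds at some accessible world.
At z: ◇(¬s ∨ p) → ◇(s ∨ p) is true, so ¬(◇(¬s ∨ p) → ◇(s ∨ p)) is false.
  At z: ◇(¬s ∨ p) is true, ◇(s ∨ p) is true, so ◇(¬s ∨ p) → ◇(s ∨ p) is true.
    At z: ◇(¬s ∨ p) requires ¬s ∨ p at some successor in {v, x, z}.
      ¬s ∨ p holds at v, so ◇(¬s ∨ p) is true at z.
    At z: ◇(s ∨ p) requires s ∨ p at some successor in {v, x, z}.
      s ∨ p holds at v, so ◇(s ∨ p) is true at z.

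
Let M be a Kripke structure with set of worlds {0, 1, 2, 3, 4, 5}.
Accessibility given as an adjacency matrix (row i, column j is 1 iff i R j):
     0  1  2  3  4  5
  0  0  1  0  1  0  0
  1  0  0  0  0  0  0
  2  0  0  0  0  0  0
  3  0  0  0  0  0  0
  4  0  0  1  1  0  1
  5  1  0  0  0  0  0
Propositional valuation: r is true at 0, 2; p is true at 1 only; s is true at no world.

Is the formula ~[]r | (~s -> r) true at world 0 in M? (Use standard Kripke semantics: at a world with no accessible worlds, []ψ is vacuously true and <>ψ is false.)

At 0: ~[]r is true, ~s -> r is true, so ~[]r | (~s -> r) is true.
  At 0: []r is false, so ~[]r is true.
    At 0: []r requires r at every successor {1, 3}.
      r fails at 1, so []r is false at 0.

Yes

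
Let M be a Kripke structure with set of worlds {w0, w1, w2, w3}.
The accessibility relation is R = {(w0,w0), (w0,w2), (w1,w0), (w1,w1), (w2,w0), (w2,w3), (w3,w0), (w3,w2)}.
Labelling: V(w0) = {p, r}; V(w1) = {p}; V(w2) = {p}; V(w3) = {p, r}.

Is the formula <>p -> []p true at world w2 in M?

At w2: <>p is true, []p is true, so <>p -> []p is true.
  At w2: <>p requires p at some successor in {w0, w3}.
    p holds at w0, so <>p is true at w2.
  At w2: []p requires p at every successor {w0, w3}.
    At w0: p is true.
    At w3: p is true.
  So []p is true at w2.

Yes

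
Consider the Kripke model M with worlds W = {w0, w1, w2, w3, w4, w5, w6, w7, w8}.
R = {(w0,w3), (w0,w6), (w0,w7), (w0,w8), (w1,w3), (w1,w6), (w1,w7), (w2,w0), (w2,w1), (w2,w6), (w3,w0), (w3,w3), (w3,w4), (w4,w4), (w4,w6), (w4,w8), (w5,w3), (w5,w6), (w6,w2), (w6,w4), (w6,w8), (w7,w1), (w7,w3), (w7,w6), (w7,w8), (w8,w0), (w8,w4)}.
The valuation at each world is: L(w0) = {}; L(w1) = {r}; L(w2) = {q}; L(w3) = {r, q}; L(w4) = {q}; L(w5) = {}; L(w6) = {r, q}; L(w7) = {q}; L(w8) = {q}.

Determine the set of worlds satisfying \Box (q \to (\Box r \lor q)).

w0, w1, w2, w3, w4, w5, w6, w7, w8

Let φ = \Box (q \to (\Box r \lor q)). Evaluate φ at each world:
  w0 (successors {w3, w6, w7, w8}): φ is true.
  w1 (successors {w3, w6, w7}): φ is true.
  w2 (successors {w0, w1, w6}): φ is true.
  w3 (successors {w0, w3, w4}): φ is true.
  w4 (successors {w4, w6, w8}): φ is true.
  w5 (successors {w3, w6}): φ is true.
  w6 (successors {w2, w4, w8}): φ is true.
  w7 (successors {w1, w3, w6, w8}): φ is true.
  w8 (successors {w0, w4}): φ is true.
For instance, at w2:
  At w2: \Box (q \to (\Box r \lor q)) requires q \to (\Box r \lor q) at every successor {w0, w1, w6}.
      At w0: q is false, \Box r \lor q is false, so q \to (\Box r \lor q) is true.
      At w1: q is false, \Box r \lor q is false, so q \to (\Box r \lor q) is true.
      At w6: q is true, \Box r \lor q is true, so q \to (\Box r \lor q) is true.
  So \Box (q \to (\Box r \lor q)) is true at w2.
Satisfying worlds: {w0, w1, w2, w3, w4, w5, w6, w7, w8}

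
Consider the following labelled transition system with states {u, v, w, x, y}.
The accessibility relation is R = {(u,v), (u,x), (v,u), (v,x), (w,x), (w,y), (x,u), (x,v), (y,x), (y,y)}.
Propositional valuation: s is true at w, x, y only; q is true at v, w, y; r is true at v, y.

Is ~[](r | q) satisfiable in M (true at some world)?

Recall that []ψ holds at a world iff ψ holds at every accessible world, and <>ψ holds iff ψ holds at some accessible world.
Let φ = ~[](r | q). Evaluate φ at each world:
  u (successors {v, x}): φ is true.
  v (successors {u, x}): φ is true.
  w (successors {x, y}): φ is true.
  x (successors {u, v}): φ is true.
  y (successors {x, y}): φ is true.
Detail at u (witness):
  At u: [](r | q) is false, so ~[](r | q) is true.
    At u: [](r | q) requires r | q at every successor {v, x}.
      r | q fails at x, so [](r | q) is false at u.

Yes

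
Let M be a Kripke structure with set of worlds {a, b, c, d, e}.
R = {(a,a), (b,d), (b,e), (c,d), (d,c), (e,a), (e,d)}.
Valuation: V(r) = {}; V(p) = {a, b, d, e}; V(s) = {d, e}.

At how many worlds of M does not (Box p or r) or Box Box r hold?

Let φ = not (Box p or r) or Box Box r. Evaluate φ at each world:
  a (successors {a}): φ is false.
  b (successors {d, e}): φ is false.
  c (successors {d}): φ is false.
  d (successors {c}): φ is true.
  e (successors {a, d}): φ is false.
For instance, at b:
  At b: not (Box p or r) is false, Box Box r is false, so not (Box p or r) or Box Box r is false.
    At b: Box p or r is true, so not (Box p or r) is false.
      At b: Box p is true, r is false, so Box p or r is true.
    At b: Box Box r requires Box r at every successor {d, e}.
      Box r fails at d, so Box Box r is false at b.
Satisfying worlds: {d}

1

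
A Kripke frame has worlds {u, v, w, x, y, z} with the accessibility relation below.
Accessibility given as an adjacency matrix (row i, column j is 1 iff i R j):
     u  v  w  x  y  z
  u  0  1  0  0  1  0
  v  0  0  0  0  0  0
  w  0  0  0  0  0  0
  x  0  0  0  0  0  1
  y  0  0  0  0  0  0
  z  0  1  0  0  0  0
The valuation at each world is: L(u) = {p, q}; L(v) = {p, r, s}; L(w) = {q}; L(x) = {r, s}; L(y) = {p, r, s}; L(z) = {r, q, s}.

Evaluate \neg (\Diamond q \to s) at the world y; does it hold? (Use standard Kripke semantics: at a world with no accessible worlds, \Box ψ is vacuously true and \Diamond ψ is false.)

No

Recall that \Diamond ψ holds at a world iff ψ holds at some accessible world.
At y: \Diamond q \to s is true, so \neg (\Diamond q \to s) is false.
  At y: \Diamond q is false, s is true, so \Diamond q \to s is true.
    At y: no accessible worlds, so \Diamond q is false.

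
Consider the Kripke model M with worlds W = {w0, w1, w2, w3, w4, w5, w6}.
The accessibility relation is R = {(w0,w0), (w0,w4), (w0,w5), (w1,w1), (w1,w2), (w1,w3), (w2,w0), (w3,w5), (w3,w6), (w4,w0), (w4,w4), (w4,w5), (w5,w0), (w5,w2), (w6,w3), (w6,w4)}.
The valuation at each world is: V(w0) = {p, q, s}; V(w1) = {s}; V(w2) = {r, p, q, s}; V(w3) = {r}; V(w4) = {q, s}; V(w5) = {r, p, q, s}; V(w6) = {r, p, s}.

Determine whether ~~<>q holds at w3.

Recall that <>ψ holds at a world iff ψ holds at some accessible world.
At w3: ~<>q is false, so ~~<>q is true.
  At w3: <>q is true, so ~<>q is false.
    At w3: <>q requires q at some successor in {w5, w6}.
      q holds at w5, so <>q is true at w3.

Yes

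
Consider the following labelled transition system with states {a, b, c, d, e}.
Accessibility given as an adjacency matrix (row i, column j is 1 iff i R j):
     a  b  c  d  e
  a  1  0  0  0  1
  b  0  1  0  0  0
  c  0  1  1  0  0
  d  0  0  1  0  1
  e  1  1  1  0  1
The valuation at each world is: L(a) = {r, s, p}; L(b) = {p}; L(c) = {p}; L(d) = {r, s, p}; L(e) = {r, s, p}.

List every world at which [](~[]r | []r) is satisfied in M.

a, b, c, d, e

Let φ = [](~[]r | []r). Evaluate φ at each world:
  a (successors {a, e}): φ is true.
  b (successors {b}): φ is true.
  c (successors {b, c}): φ is true.
  d (successors {c, e}): φ is true.
  e (successors {a, b, c, e}): φ is true.
For instance, at c:
  At c: [](~[]r | []r) requires ~[]r | []r at every successor {b, c}.
      At b: ~[]r is true, []r is false, so ~[]r | []r is true.
      At c: ~[]r is true, []r is false, so ~[]r | []r is true.
  So [](~[]r | []r) is true at c.
Satisfying worlds: {a, b, c, d, e}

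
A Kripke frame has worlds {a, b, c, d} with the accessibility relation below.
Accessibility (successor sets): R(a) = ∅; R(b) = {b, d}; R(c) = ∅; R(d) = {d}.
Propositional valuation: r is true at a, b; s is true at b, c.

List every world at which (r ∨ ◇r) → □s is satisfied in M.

Recall that □ψ holds at a world iff ψ holds at every accessible world, and ◇ψ holds iff ψ holds at some accessible world.
Let φ = (r ∨ ◇r) → □s. Evaluate φ at each world:
  a (successors ∅): φ is true.
  b (successors {b, d}): φ is false.
  c (successors ∅): φ is true.
  d (successors {d}): φ is true.
For instance, at b:
  At b: r ∨ ◇r is true, □s is false, so (r ∨ ◇r) → □s is false.
    At b: r is true, ◇r is true, so r ∨ ◇r is true.
      At b: ◇r requires r at some successor in {b, d}.
        r holds at b, so ◇r is true at b.
    At b: □s requires s at every successor {b, d}.
      s fails at d, so □s is false at b.
Satisfying worlds: {a, c, d}

a, c, d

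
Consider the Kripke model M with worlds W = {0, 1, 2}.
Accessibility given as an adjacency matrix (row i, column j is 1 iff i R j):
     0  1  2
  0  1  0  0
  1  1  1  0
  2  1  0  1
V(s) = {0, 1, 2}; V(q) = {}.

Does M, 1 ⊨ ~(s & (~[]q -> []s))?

No

Recall that []ψ holds at a world iff ψ holds at every accessible world, and <>ψ holds iff ψ holds at some accessible world.
At 1: s & (~[]q -> []s) is true, so ~(s & (~[]q -> []s)) is false.
  At 1: s is true, ~[]q -> []s is true, so s & (~[]q -> []s) is true.
    At 1: ~[]q is true, []s is true, so ~[]q -> []s is true.
      At 1: []q is false, so ~[]q is true.
      At 1: []s requires s at every successor {0, 1}.
        At 0: s is true.
        At 1: s is true.
      So []s is true at 1.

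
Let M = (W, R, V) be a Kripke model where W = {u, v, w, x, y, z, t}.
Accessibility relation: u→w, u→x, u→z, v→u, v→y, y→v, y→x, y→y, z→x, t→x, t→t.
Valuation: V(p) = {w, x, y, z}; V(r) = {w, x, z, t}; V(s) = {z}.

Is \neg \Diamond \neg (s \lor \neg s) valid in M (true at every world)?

Yes

Let φ = \neg \Diamond \neg (s \lor \neg s). Evaluate φ at each world:
  u (successors {w, x, z}): φ is true.
  v (successors {u, y}): φ is true.
  w (successors ∅): φ is true.
  x (successors ∅): φ is true.
  y (successors {v, x, y}): φ is true.
  z (successors {x}): φ is true.
  t (successors {x, t}): φ is true.
For instance, at z:
  At z: \Diamond \neg (s \lor \neg s) is false, so \neg \Diamond \neg (s \lor \neg s) is true.
    At z: \Diamond \neg (s \lor \neg s) requires \neg (s \lor \neg s) at some successor in {x}.
      At x: \neg (s \lor \neg s) is false.
    So \Diamond \neg (s \lor \neg s) is false at z.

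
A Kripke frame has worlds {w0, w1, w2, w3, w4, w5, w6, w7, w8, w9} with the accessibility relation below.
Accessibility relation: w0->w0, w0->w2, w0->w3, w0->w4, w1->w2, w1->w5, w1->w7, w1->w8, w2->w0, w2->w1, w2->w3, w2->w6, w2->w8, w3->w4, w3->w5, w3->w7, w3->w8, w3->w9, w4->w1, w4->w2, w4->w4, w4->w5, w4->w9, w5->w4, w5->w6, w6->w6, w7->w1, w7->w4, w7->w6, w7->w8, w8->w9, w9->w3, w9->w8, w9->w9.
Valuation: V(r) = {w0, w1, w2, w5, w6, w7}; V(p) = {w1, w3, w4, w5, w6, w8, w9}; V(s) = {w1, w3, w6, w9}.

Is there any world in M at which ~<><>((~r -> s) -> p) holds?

No

Recall that <>ψ holds at a world iff ψ holds at some accessible world.
Let φ = ~<><>((~r -> s) -> p). Evaluate φ at each world:
  w0 (successors {w0, w2, w3, w4}): φ is false.
  w1 (successors {w2, w5, w7, w8}): φ is false.
  w2 (successors {w0, w1, w3, w6, w8}): φ is false.
  w3 (successors {w4, w5, w7, w8, w9}): φ is false.
  w4 (successors {w1, w2, w4, w5, w9}): φ is false.
  w5 (successors {w4, w6}): φ is false.
  w6 (successors {w6}): φ is false.
  w7 (successors {w1, w4, w6, w8}): φ is false.
  w8 (successors {w9}): φ is false.
  w9 (successors {w3, w8, w9}): φ is false.
For instance, at w5:
  At w5: <><>((~r -> s) -> p) is true, so ~<><>((~r -> s) -> p) is false.
    At w5: <><>((~r -> s) -> p) requires <>((~r -> s) -> p) at some successor in {w4, w6}.
      <>((~r -> s) -> p) holds at w4, so <><>((~r -> s) -> p) is true at w5.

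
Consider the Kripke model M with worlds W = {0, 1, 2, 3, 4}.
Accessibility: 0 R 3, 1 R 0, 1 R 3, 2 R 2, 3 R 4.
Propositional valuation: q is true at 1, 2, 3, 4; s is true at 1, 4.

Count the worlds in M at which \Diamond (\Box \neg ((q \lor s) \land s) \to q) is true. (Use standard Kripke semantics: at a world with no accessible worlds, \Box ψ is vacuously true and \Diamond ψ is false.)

4

Recall that \Box ψ holds at a world iff ψ holds at every accessible world, and \Diamond ψ holds iff ψ holds at some accessible world.
Let φ = \Diamond (\Box \neg ((q \lor s) \land s) \to q). Evaluate φ at each world:
  0 (successors {3}): φ is true.
  1 (successors {0, 3}): φ is true.
  2 (successors {2}): φ is true.
  3 (successors {4}): φ is true.
  4 (successors ∅): φ is false.
For instance, at 0:
  At 0: \Diamond (\Box \neg ((q \lor s) \land s) \to q) requires \Box \neg ((q \lor s) \land s) \to q at some successor in {3}.
    \Box \neg ((q \lor s) \land s) \to q holds at 3, so \Diamond (\Box \neg ((q \lor s) \land s) \to q) is true at 0.
      At 3: \Box \neg ((q \lor s) \land s) is false, q is true, so \Box \neg ((q \lor s) \land s) \to q is true.
Satisfying worlds: {0, 1, 2, 3}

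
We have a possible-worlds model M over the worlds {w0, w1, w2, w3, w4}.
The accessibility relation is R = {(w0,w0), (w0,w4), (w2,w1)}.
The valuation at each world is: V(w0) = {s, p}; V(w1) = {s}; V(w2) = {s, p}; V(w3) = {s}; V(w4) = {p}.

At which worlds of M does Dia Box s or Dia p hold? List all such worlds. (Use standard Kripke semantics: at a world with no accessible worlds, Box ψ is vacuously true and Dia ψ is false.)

w0, w2

Let φ = Dia Box s or Dia p. Evaluate φ at each world:
  w0 (successors {w0, w4}): φ is true.
  w1 (successors ∅): φ is false.
  w2 (successors {w1}): φ is true.
  w3 (successors ∅): φ is false.
  w4 (successors ∅): φ is false.
For instance, at w0:
  At w0: Dia Box s is true, Dia p is true, so Dia Box s or Dia p is true.
    At w0: Dia Box s requires Box s at some successor in {w0, w4}.
      Box s holds at w4, so Dia Box s is true at w0.
    At w0: Dia p requires p at some successor in {w0, w4}.
      p holds at w0, so Dia p is true at w0.
Satisfying worlds: {w0, w2}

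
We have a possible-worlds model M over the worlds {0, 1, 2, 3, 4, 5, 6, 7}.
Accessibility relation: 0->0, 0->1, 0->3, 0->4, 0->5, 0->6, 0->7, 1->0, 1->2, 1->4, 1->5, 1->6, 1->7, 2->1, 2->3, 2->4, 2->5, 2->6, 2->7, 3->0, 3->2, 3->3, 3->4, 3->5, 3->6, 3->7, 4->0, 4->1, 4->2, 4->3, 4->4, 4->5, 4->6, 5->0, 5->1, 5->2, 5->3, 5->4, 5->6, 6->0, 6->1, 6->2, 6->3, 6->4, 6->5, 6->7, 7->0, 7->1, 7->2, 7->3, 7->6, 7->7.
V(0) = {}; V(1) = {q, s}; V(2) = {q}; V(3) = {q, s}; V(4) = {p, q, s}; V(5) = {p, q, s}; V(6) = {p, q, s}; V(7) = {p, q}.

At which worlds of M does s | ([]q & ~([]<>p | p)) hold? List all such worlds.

Let φ = s | ([]q & ~([]<>p | p)). Evaluate φ at each world:
  0 (successors {0, 1, 3, 4, 5, 6, 7}): φ is false.
  1 (successors {0, 2, 4, 5, 6, 7}): φ is true.
  2 (successors {1, 3, 4, 5, 6, 7}): φ is false.
  3 (successors {0, 2, 3, 4, 5, 6, 7}): φ is true.
  4 (successors {0, 1, 2, 3, 4, 5, 6}): φ is true.
  5 (successors {0, 1, 2, 3, 4, 6}): φ is true.
  6 (successors {0, 1, 2, 3, 4, 5, 7}): φ is true.
  7 (successors {0, 1, 2, 3, 6, 7}): φ is false.
For instance, at 7:
  At 7: s is false, []q & ~([]<>p | p) is false, so s | ([]q & ~([]<>p | p)) is false.
    At 7: []q is false, ~([]<>p | p) is false, so []q & ~([]<>p | p) is false.
      At 7: []q requires q at every successor {0, 1, 2, 3, 6, 7}.
        q fails at 0, so []q is false at 7.
      At 7: []<>p | p is true, so ~([]<>p | p) is false.
Satisfying worlds: {1, 3, 4, 5, 6}

1, 3, 4, 5, 6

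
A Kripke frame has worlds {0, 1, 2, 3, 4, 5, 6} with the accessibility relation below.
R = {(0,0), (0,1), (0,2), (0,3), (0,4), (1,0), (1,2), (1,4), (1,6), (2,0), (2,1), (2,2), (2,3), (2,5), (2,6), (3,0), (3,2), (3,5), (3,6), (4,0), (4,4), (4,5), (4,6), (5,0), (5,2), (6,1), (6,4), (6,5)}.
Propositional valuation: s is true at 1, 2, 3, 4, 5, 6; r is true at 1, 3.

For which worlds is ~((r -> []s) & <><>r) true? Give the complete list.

Let φ = ~((r -> []s) & <><>r). Evaluate φ at each world:
  0 (successors {0, 1, 2, 3, 4}): φ is false.
  1 (successors {0, 2, 4, 6}): φ is true.
  2 (successors {0, 1, 2, 3, 5, 6}): φ is false.
  3 (successors {0, 2, 5, 6}): φ is true.
  4 (successors {0, 4, 5, 6}): φ is false.
  5 (successors {0, 2}): φ is false.
  6 (successors {1, 4, 5}): φ is true.
For instance, at 6:
  At 6: (r -> []s) & <><>r is false, so ~((r -> []s) & <><>r) is true.
    At 6: r -> []s is true, <><>r is false, so (r -> []s) & <><>r is false.
      At 6: r is false, []s is true, so r -> []s is true.
      At 6: <><>r requires <>r at some successor in {1, 4, 5}.
        At 1: <>r is false.
        At 4: <>r is false.
        At 5: <>r is false.
      So <><>r is false at 6.
Satisfying worlds: {1, 3, 6}

1, 3, 6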